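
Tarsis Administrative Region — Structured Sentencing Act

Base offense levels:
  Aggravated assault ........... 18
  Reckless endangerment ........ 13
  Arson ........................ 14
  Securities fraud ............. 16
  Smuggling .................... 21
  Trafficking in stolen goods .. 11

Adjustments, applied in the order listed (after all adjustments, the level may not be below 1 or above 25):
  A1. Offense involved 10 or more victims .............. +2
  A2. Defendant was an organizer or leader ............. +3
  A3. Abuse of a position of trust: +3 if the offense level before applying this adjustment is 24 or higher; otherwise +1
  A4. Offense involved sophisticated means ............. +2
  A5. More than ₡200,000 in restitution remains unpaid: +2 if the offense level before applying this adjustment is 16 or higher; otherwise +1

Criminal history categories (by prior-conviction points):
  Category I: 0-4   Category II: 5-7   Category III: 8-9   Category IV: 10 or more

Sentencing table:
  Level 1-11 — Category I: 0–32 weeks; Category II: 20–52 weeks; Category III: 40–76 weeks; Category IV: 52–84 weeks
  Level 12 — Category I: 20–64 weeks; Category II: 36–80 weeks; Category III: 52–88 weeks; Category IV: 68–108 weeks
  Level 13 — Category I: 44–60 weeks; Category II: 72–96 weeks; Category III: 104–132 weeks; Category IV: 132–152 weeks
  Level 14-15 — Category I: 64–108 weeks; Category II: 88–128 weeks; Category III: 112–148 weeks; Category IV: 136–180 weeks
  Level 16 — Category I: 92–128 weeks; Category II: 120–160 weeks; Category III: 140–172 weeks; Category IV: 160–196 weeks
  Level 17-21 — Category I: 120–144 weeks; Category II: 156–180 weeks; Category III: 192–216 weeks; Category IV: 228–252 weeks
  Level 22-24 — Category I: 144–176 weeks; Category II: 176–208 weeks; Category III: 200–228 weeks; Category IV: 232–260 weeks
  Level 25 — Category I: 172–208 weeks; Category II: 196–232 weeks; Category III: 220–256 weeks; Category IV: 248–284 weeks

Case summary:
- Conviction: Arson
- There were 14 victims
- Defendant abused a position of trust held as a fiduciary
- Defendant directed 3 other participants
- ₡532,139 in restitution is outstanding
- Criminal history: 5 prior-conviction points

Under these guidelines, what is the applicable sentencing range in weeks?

Base offense level for arson: 14.
A1 applies: 14 + 2 = 16.
A2 applies: 16 + 3 = 19.
A3 applies (level before this adjustment is 19 < 24, so +1): 19 + 1 = 20.
A5 applies (level before this adjustment is 20 ≥ 16, so +2): 20 + 2 = 22.
Final offense level: 22.
Criminal history: 5 prior points → Category II (5-7).
Level 22 falls in the 22-24 band.
Grid: Level 22-24 × Category II = 176-208 weeks.

176-208 weeks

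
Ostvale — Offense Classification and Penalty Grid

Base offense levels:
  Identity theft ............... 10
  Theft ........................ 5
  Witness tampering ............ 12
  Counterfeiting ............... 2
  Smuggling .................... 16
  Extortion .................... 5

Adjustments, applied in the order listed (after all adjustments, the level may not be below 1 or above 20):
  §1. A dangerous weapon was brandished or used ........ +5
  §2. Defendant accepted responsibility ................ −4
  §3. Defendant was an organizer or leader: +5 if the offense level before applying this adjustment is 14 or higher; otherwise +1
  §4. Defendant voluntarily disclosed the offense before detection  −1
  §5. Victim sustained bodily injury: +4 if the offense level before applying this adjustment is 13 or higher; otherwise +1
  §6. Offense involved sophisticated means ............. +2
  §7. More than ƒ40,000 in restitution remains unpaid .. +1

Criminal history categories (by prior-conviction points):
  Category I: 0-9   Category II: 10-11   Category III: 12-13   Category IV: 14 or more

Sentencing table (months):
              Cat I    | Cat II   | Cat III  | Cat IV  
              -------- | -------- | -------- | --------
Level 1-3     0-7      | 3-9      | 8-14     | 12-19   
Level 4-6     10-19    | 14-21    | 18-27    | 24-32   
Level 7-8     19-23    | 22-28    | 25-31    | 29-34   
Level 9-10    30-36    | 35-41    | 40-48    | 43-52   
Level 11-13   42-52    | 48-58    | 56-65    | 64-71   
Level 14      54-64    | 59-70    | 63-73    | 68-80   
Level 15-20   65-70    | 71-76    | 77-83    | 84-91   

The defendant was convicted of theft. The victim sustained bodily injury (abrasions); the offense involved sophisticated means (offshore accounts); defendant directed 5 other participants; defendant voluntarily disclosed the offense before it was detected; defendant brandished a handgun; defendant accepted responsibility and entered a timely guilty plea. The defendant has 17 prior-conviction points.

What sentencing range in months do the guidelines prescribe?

43-52 months

Base offense level for theft: 5.
§1 applies: 5 + 5 = 10.
§2 applies: 10 − 4 = 6.
§3 applies (level before this adjustment is 6 < 14, so +1): 6 + 1 = 7.
§4 applies: 7 − 1 = 6.
§5 applies (level before this adjustment is 6 < 13, so +1): 6 + 1 = 7.
§6 applies: 7 + 2 = 9.
§7 does not apply.
Final offense level: 9.
Criminal history: 17 prior points → Category IV (14+).
Level 9 falls in the 9-10 band.
Grid: Level 9-10 × Category IV = 43-52 months.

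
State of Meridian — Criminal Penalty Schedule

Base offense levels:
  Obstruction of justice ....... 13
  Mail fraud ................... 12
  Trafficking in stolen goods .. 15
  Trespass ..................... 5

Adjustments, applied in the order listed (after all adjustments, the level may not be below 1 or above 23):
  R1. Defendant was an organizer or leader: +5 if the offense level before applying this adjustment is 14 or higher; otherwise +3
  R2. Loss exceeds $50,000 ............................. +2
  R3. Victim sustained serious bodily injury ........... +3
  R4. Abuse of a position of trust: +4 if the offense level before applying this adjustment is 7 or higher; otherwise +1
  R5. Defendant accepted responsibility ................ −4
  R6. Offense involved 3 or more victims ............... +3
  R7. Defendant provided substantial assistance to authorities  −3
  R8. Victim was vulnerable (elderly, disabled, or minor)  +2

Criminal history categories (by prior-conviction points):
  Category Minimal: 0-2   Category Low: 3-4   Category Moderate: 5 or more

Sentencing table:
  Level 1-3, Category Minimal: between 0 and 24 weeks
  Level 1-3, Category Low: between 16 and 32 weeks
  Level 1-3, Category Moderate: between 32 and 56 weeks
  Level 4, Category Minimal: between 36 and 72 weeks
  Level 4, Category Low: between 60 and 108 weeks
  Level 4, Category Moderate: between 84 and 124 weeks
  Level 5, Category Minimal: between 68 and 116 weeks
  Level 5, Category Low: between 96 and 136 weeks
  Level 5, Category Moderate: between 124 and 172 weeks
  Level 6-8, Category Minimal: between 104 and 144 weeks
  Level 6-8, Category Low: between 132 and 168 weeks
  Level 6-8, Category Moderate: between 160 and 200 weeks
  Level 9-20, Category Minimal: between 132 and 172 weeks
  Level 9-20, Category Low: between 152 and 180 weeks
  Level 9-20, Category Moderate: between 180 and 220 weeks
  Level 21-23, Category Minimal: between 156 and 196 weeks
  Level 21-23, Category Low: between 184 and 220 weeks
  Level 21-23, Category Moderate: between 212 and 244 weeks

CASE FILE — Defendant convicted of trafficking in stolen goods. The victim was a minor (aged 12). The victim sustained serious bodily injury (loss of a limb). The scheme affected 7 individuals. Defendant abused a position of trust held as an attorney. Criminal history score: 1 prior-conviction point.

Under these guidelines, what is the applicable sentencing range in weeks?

Base offense level for trafficking in stolen goods: 15.
R3 applies: 15 + 3 = 18.
R4 applies (level before this adjustment is 18 ≥ 7, so +4): 18 + 4 = 22.
R6 applies: 22 + 3 = 25.
R8 applies: 25 + 2 = 27.
Level 27 exceeds the maximum of 23; capped at 23.
Final offense level: 23.
Criminal history: 1 prior point → Category Minimal (0-2).
Level 23 falls in the 21-23 band.
Grid: Level 21-23 × Category Minimal = 156-196 weeks.

156-196 weeks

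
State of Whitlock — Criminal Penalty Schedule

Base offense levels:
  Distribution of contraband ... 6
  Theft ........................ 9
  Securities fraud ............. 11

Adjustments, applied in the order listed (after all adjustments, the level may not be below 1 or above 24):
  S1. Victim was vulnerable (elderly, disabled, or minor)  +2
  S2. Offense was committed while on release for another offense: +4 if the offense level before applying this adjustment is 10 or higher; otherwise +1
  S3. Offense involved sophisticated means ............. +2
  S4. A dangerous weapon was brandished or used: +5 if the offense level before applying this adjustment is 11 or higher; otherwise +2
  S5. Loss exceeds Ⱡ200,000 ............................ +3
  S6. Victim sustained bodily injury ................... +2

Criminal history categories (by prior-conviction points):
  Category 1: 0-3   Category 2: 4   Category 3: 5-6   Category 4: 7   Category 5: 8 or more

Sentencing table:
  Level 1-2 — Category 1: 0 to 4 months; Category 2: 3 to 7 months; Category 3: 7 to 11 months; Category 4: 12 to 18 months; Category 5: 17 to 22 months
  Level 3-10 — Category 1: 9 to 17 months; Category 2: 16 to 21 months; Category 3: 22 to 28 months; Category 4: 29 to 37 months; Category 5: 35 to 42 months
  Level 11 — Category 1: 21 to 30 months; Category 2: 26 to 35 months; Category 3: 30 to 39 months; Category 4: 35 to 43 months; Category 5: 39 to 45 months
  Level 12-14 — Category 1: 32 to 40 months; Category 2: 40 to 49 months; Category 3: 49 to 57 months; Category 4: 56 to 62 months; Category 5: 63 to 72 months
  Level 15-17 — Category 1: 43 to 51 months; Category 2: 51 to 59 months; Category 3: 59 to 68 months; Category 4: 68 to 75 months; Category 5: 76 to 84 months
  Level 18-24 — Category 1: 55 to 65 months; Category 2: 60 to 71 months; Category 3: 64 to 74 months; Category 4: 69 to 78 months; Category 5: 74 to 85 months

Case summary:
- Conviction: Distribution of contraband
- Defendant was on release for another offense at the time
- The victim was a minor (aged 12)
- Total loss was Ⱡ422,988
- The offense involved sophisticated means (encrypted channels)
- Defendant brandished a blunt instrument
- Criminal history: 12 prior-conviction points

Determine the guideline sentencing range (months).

74-85 months

Base offense level for distribution of contraband: 6.
S1 applies: 6 + 2 = 8.
S2 applies (level before this adjustment is 8 < 10, so +1): 8 + 1 = 9.
S3 applies: 9 + 2 = 11.
S4 applies (level before this adjustment is 11 ≥ 11, so +5): 11 + 5 = 16.
S5 applies: 16 + 3 = 19.
Final offense level: 19.
Criminal history: 12 prior points → Category 5 (8+).
Level 19 falls in the 18-24 band.
Grid: Level 18-24 × Category 5 = 74-85 months.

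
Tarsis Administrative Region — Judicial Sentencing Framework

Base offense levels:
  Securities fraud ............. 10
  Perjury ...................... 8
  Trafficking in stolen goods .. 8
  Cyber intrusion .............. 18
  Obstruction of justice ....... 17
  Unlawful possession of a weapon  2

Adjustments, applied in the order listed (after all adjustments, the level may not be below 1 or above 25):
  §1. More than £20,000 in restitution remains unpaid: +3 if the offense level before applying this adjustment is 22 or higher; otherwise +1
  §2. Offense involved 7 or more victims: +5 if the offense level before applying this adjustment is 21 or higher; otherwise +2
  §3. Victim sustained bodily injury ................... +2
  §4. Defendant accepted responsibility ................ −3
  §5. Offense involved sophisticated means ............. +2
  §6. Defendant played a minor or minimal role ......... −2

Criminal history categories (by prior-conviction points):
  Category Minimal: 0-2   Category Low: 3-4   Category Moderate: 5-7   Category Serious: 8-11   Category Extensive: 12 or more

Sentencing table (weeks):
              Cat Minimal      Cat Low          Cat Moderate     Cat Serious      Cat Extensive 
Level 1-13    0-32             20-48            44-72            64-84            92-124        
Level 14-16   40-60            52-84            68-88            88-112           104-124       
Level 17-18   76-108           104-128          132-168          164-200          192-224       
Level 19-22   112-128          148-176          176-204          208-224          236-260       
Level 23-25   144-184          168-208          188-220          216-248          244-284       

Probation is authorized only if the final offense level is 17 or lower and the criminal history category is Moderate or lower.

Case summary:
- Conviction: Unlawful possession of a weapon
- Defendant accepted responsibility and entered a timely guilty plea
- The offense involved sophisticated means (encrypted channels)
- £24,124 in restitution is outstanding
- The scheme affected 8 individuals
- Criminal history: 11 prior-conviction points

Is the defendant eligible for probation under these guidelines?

Base offense level for unlawful possession of a weapon: 2.
§1 applies (level before this adjustment is 2 < 22, so +1): 2 + 1 = 3.
§2 applies (level before this adjustment is 3 < 21, so +2): 3 + 2 = 5.
§3 does not apply.
§4 applies: 5 − 3 = 2.
§5 applies: 2 + 2 = 4.
§6 does not apply.
Final offense level: 4.
Criminal history: 11 prior points → Category Serious (8-11).
Level 4 falls in the 1-13 band.
Grid: Level 1-13 × Category Serious = 64-84 weeks.
Probation check: level 4 ≤ 17 and category Serious > Moderate → not eligible.

No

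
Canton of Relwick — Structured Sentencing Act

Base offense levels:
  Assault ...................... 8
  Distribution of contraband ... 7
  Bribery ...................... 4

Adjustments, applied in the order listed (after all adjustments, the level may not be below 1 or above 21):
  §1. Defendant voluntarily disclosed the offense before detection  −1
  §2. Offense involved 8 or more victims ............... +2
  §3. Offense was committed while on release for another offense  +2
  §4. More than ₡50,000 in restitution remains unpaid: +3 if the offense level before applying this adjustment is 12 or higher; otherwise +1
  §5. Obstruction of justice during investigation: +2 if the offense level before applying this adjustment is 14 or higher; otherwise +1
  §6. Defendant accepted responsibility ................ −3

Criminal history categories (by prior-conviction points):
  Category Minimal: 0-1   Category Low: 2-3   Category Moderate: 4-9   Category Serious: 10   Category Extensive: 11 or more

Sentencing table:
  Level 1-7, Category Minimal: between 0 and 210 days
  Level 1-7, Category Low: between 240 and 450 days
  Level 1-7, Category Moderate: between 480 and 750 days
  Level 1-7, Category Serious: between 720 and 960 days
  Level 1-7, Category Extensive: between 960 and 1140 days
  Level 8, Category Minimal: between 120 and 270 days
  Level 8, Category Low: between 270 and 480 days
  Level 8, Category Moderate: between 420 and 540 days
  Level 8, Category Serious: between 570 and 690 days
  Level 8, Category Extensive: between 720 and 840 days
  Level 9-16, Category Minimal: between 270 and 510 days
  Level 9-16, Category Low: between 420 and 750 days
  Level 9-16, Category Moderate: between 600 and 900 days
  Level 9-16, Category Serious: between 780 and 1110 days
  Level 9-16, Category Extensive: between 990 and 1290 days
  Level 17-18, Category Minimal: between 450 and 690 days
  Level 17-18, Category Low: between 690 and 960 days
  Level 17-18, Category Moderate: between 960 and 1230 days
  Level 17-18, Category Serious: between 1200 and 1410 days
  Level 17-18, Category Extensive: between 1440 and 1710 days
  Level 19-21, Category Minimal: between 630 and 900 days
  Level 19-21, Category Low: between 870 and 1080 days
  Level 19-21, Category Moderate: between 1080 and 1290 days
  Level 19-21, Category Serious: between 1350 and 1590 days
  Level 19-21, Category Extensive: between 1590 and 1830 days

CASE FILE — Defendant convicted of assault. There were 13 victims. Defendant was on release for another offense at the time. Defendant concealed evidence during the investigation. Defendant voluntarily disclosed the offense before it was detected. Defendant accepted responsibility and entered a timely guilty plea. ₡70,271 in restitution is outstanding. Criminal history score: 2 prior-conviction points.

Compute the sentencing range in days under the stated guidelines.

Base offense level for assault: 8.
§1 applies: 8 − 1 = 7.
§2 applies: 7 + 2 = 9.
§3 applies: 9 + 2 = 11.
§4 applies (level before this adjustment is 11 < 12, so +1): 11 + 1 = 12.
§5 applies (level before this adjustment is 12 < 14, so +1): 12 + 1 = 13.
§6 applies: 13 − 3 = 10.
Final offense level: 10.
Criminal history: 2 prior points → Category Low (2-3).
Level 10 falls in the 9-16 band.
Grid: Level 9-16 × Category Low = 420-750 days.

420-750 days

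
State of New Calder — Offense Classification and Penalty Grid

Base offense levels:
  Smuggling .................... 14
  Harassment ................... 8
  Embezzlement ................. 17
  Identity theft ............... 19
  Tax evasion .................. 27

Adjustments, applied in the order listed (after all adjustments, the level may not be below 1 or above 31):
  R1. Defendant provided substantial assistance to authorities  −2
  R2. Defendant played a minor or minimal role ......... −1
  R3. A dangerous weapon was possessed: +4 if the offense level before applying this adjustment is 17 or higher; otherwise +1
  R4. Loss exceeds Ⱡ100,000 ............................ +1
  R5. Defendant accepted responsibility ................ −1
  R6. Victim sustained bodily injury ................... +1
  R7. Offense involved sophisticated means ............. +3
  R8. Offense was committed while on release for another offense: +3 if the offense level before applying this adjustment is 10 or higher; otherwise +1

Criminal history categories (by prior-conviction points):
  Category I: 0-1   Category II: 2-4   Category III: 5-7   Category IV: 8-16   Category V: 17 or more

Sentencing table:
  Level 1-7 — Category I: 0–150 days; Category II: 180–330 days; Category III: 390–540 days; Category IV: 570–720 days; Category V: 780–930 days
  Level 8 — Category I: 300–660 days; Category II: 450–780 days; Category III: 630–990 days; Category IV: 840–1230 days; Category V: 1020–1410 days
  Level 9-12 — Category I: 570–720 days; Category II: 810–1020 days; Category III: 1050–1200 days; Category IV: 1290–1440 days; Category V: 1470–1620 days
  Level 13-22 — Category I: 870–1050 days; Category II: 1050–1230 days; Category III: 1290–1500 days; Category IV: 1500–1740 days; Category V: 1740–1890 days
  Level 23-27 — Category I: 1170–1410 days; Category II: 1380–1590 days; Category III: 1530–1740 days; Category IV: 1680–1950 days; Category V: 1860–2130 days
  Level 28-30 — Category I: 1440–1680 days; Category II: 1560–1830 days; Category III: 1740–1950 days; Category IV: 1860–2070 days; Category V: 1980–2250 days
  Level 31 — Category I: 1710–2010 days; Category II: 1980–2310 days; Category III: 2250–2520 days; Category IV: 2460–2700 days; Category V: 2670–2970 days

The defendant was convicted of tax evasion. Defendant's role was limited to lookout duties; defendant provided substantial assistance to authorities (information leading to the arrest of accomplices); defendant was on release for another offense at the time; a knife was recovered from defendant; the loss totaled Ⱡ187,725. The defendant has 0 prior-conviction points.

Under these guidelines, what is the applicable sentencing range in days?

Base offense level for tax evasion: 27.
R1 applies: 27 − 2 = 25.
R2 applies: 25 − 1 = 24.
R3 applies (level before this adjustment is 24 ≥ 17, so +4): 24 + 4 = 28.
R4 applies: 28 + 1 = 29.
R5 does not apply.
R7 does not apply.
R8 applies (level before this adjustment is 29 ≥ 10, so +3): 29 + 3 = 32.
Level 32 exceeds the maximum of 31; capped at 31.
Final offense level: 31.
Criminal history: 0 prior points → Category I (0-1).
Level 31 falls in the 31 band.
Grid: Level 31 × Category I = 1710-2010 days.

1710-2010 days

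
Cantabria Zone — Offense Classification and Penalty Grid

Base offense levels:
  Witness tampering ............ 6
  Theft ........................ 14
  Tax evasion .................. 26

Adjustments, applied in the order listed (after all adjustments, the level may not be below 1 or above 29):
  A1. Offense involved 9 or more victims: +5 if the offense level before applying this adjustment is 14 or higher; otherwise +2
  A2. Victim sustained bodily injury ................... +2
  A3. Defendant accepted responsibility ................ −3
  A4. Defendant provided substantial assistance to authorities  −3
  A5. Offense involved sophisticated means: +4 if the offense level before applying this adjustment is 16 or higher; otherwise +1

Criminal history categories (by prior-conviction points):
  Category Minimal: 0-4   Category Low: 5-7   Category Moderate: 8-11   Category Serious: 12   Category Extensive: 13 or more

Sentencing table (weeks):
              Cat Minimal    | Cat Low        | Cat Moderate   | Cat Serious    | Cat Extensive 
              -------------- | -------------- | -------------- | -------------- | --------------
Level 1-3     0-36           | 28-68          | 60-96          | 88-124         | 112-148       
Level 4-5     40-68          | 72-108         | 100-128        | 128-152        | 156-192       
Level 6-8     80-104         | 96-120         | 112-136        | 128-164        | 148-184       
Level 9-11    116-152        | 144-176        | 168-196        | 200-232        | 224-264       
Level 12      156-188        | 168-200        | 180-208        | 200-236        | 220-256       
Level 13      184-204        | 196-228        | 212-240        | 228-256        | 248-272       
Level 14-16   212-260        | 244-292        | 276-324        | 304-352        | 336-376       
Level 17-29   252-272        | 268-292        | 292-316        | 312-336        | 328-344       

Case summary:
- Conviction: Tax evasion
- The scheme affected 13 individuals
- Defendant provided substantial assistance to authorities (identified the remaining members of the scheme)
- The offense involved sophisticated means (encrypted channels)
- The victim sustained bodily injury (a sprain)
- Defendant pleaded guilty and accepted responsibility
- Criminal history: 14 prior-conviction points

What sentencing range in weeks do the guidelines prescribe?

Base offense level for tax evasion: 26.
A1 applies (level before this adjustment is 26 ≥ 14, so +5): 26 + 5 = 31.
A2 applies: 31 + 2 = 33.
A3 applies: 33 − 3 = 30.
A4 applies: 30 − 3 = 27.
A5 applies (level before this adjustment is 27 ≥ 16, so +4): 27 + 4 = 31.
Level 31 exceeds the maximum of 29; capped at 29.
Final offense level: 29.
Criminal history: 14 prior points → Category Extensive (13+).
Level 29 falls in the 17-29 band.
Grid: Level 17-29 × Category Extensive = 328-344 weeks.

328-344 weeks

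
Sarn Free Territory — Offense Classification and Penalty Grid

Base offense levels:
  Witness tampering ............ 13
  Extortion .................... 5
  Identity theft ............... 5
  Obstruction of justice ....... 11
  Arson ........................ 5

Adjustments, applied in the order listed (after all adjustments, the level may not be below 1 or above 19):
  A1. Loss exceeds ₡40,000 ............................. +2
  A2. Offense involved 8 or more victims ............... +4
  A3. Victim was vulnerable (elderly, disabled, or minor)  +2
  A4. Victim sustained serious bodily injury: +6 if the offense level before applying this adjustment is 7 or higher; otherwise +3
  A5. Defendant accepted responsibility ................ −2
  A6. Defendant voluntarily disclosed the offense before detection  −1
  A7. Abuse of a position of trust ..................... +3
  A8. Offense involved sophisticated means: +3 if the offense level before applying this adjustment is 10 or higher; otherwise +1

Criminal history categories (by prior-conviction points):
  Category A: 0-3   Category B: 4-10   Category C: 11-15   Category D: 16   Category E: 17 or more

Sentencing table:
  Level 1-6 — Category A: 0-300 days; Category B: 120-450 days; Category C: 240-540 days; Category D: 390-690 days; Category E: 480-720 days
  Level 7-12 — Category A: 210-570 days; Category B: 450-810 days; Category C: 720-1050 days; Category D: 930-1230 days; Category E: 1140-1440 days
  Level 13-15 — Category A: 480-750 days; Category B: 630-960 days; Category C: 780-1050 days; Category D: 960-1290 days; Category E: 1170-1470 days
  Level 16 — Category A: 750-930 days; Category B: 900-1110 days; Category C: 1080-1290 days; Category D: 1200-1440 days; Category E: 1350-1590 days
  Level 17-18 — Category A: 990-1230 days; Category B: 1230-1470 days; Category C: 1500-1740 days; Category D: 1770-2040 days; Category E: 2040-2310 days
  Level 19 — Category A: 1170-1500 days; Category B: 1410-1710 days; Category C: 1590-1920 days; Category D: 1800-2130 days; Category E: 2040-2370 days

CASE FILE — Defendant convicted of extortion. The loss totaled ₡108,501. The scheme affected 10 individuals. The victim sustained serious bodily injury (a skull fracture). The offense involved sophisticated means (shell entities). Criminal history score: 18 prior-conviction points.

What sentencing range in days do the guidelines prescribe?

Base offense level for extortion: 5.
A1 applies: 5 + 2 = 7.
A2 applies: 7 + 4 = 11.
A4 applies (level before this adjustment is 11 ≥ 7, so +6): 11 + 6 = 17.
A5 does not apply.
A8 applies (level before this adjustment is 17 ≥ 10, so +3): 17 + 3 = 20.
Level 20 exceeds the maximum of 19; capped at 19.
Final offense level: 19.
Criminal history: 18 prior points → Category E (17+).
Level 19 falls in the 19 band.
Grid: Level 19 × Category E = 2040-2370 days.

2040-2370 days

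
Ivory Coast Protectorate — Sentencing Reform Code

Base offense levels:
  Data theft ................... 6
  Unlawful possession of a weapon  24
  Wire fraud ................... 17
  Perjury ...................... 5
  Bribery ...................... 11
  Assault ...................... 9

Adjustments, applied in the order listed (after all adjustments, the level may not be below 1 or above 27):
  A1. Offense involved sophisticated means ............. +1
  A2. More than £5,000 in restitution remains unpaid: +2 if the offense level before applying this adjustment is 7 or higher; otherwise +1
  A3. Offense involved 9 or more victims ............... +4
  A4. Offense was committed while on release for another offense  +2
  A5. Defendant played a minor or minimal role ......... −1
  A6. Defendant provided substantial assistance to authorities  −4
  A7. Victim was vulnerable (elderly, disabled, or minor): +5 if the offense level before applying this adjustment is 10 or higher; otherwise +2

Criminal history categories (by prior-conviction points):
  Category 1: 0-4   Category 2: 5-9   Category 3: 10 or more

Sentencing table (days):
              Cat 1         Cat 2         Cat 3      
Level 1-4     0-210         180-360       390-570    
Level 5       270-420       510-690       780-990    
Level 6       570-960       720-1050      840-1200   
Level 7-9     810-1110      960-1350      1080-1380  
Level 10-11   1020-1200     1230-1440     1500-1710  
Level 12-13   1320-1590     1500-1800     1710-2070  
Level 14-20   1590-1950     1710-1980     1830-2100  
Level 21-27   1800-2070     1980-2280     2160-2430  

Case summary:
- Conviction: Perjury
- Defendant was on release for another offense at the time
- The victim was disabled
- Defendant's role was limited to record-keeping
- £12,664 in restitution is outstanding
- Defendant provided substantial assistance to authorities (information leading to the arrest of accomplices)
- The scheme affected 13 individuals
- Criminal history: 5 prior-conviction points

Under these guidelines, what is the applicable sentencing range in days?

960-1350 days

Base offense level for perjury: 5.
A1 does not apply.
A2 applies (level before this adjustment is 5 < 7, so +1): 5 + 1 = 6.
A3 applies: 6 + 4 = 10.
A4 applies: 10 + 2 = 12.
A5 applies: 12 − 1 = 11.
A6 applies: 11 − 4 = 7.
A7 applies (level before this adjustment is 7 < 10, so +2): 7 + 2 = 9.
Final offense level: 9.
Criminal history: 5 prior points → Category 2 (5-9).
Level 9 falls in the 7-9 band.
Grid: Level 7-9 × Category 2 = 960-1350 days.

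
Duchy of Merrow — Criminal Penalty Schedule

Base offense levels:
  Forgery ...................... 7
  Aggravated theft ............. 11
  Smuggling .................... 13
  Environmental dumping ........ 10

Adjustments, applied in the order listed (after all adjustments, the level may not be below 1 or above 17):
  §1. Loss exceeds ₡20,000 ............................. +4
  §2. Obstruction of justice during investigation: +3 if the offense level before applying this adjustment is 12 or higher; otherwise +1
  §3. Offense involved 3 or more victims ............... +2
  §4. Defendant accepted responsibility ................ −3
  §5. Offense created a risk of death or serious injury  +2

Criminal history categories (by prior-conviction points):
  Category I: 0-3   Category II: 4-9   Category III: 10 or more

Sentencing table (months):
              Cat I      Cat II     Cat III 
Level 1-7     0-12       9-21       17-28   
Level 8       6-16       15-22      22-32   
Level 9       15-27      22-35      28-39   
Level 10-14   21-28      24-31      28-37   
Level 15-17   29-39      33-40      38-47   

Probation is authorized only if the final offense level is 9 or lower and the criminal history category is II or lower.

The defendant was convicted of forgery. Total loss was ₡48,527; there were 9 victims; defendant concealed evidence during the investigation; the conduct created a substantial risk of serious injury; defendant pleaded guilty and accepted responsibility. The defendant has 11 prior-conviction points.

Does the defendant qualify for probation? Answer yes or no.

No

Base offense level for forgery: 7.
§1 applies: 7 + 4 = 11.
§2 applies (level before this adjustment is 11 < 12, so +1): 11 + 1 = 12.
§3 applies: 12 + 2 = 14.
§4 applies: 14 − 3 = 11.
§5 applies: 11 + 2 = 13.
Final offense level: 13.
Criminal history: 11 prior points → Category III (10+).
Level 13 falls in the 10-14 band.
Grid: Level 10-14 × Category III = 28-37 months.
Probation check: level 13 > 9 and category III > II → not eligible.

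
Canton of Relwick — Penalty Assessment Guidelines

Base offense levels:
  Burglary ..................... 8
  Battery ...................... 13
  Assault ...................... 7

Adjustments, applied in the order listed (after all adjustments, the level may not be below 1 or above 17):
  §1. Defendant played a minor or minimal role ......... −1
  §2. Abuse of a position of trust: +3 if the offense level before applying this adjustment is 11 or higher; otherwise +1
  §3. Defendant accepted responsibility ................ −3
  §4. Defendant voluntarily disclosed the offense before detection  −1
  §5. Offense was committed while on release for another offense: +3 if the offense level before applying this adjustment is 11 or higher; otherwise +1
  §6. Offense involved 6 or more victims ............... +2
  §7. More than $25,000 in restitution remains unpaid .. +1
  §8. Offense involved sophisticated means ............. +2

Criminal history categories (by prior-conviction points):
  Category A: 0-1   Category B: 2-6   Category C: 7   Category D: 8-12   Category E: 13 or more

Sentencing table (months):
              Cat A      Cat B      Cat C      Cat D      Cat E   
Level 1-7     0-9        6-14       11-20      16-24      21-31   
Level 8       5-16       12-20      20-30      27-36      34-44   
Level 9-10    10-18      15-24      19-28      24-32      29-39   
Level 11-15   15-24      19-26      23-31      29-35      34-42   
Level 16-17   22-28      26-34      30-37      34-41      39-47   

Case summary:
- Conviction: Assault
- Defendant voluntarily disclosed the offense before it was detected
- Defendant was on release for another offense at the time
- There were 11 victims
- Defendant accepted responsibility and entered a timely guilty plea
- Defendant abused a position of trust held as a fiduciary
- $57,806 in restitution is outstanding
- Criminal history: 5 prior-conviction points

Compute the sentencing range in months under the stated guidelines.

Base offense level for assault: 7.
§1 does not apply.
§2 applies (level before this adjustment is 7 < 11, so +1): 7 + 1 = 8.
§3 applies: 8 − 3 = 5.
§4 applies: 5 − 1 = 4.
§5 applies (level before this adjustment is 4 < 11, so +1): 4 + 1 = 5.
§6 applies: 5 + 2 = 7.
§7 applies: 7 + 1 = 8.
§8 does not apply.
Final offense level: 8.
Criminal history: 5 prior points → Category B (2-6).
Level 8 falls in the 8 band.
Grid: Level 8 × Category B = 12-20 months.

12-20 months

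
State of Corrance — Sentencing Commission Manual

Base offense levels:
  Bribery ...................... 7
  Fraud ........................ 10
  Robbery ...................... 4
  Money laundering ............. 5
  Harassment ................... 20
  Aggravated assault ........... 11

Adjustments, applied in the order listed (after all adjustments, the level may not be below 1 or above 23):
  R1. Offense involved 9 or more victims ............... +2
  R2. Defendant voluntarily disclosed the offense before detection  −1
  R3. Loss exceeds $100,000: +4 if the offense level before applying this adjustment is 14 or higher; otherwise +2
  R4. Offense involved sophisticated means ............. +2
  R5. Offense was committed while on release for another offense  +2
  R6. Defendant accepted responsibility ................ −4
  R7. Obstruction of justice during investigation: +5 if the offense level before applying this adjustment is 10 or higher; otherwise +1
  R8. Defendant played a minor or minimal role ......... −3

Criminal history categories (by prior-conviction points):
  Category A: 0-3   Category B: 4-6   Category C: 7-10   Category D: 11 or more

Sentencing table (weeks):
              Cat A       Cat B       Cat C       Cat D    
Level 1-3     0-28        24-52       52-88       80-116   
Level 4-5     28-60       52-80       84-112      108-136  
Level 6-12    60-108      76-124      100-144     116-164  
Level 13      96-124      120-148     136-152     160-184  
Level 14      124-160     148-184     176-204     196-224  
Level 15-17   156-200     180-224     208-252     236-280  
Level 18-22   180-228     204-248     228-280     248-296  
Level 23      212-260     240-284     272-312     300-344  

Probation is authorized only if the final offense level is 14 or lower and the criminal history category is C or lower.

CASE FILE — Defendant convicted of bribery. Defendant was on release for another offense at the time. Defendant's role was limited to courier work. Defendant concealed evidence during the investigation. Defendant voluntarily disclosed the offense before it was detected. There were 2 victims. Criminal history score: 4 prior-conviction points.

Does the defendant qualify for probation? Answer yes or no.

Base offense level for bribery: 7.
R2 applies: 7 − 1 = 6.
R4 does not apply.
R5 applies: 6 + 2 = 8.
R7 applies (level before this adjustment is 8 < 10, so +1): 8 + 1 = 9.
R8 applies: 9 − 3 = 6.
Final offense level: 6.
Criminal history: 4 prior points → Category B (4-6).
Level 6 falls in the 6-12 band.
Grid: Level 6-12 × Category B = 76-124 weeks.
Probation check: level 6 ≤ 14 and category B ≤ C → eligible.

Yes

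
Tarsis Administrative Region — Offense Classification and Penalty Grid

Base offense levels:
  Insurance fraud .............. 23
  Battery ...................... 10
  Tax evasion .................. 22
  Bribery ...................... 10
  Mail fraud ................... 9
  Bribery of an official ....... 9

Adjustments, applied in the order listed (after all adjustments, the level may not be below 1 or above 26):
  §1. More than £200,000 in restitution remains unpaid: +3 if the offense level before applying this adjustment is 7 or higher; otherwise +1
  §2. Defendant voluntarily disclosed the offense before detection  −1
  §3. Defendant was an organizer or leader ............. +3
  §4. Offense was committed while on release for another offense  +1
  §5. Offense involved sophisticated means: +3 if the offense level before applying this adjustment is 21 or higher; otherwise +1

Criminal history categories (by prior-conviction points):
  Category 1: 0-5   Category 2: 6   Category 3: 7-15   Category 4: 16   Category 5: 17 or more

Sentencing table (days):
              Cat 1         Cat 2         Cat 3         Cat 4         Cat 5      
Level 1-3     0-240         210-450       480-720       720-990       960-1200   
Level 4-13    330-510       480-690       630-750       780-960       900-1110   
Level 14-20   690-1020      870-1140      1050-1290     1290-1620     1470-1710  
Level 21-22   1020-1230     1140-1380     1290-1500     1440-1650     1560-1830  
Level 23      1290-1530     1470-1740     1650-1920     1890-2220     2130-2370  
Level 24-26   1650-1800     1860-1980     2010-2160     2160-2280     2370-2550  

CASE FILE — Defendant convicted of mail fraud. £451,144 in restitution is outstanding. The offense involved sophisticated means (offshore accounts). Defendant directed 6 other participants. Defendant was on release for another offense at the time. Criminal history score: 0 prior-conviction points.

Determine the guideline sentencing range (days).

Base offense level for mail fraud: 9.
§1 applies (level before this adjustment is 9 ≥ 7, so +3): 9 + 3 = 12.
§2 does not apply.
§3 applies: 12 + 3 = 15.
§4 applies: 15 + 1 = 16.
§5 applies (level before this adjustment is 16 < 21, so +1): 16 + 1 = 17.
Final offense level: 17.
Criminal history: 0 prior points → Category 1 (0-5).
Level 17 falls in the 14-20 band.
Grid: Level 14-20 × Category 1 = 690-1020 days.

690-1020 days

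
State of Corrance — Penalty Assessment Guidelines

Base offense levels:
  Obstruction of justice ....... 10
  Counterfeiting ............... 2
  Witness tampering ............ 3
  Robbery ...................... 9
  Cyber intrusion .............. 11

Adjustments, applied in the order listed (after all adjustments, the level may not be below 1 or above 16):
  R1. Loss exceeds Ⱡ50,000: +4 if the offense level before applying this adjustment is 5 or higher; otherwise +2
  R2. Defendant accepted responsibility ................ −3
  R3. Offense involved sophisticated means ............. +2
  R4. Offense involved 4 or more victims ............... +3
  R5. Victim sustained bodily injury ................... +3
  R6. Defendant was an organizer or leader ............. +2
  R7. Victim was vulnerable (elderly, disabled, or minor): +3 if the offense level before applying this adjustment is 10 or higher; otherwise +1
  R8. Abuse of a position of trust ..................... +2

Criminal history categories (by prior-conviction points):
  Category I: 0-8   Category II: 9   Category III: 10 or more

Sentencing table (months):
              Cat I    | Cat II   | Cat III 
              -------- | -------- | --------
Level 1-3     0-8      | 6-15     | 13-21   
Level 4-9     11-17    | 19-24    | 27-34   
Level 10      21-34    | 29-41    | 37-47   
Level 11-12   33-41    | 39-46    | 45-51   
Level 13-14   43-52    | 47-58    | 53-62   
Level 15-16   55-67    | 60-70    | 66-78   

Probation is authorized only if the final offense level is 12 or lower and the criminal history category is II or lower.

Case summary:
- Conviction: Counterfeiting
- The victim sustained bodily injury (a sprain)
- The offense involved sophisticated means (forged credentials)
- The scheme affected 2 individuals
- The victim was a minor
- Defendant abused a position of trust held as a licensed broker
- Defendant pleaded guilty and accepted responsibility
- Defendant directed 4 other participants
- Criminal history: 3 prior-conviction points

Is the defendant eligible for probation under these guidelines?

Base offense level for counterfeiting: 2.
R1 does not apply.
R2 applies: 2 − 3 = -1.
R3 applies: -1 + 2 = 1.
R4 does not apply.
R5 applies: 1 + 3 = 4.
R6 applies: 4 + 2 = 6.
R7 applies (level before this adjustment is 6 < 10, so +1): 6 + 1 = 7.
R8 applies: 7 + 2 = 9.
Final offense level: 9.
Criminal history: 3 prior points → Category I (0-8).
Level 9 falls in the 4-9 band.
Grid: Level 4-9 × Category I = 11-17 months.
Probation check: level 9 ≤ 12 and category I ≤ II → eligible.

Yes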